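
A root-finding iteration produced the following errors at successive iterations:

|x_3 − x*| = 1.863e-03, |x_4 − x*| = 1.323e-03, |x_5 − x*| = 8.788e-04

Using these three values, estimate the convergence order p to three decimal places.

1.195

p ≈ ln(|x_5 − x*|/|x_4 − x*|) / ln(|x_4 − x*|/|x_3 − x*|)
  = ln(8.788e-04/1.323e-03) / ln(1.323e-03/1.863e-03)
  = ln(0.664248) / ln(0.710145)
  = -0.409100 / -0.342286 ≈ 1.195199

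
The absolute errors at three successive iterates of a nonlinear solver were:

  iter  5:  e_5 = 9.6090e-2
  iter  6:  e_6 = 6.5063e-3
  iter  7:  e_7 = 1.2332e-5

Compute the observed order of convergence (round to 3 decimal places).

p ≈ ln(e_7/e_6) / ln(e_6/e_5)
  = ln(1.2332e-5/6.5063e-3) / ln(6.5063e-3/9.6090e-2)
  = ln(0.00189539) / ln(0.0677105)
  = -6.268331 / -2.692514 ≈ 2.328059

2.328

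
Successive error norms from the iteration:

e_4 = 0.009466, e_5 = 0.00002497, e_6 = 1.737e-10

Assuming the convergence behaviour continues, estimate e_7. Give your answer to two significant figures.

8.4e-21

First estimate the order: p ≈ ln(e_6/e_5) / ln(e_5/e_4) = ln(1.737e-10/0.00002497)/ln(0.00002497/0.009466) = ln(6.95635e-06)/ln(0.00263786) ≈ 2.0000.
Then e_7 ≈ e_6·(e_6/e_5)^p = 1.737e-10·(6.95635e-06)^2.0000 = 1.737e-10·4.83908e-11 ≈ 8.405e-21.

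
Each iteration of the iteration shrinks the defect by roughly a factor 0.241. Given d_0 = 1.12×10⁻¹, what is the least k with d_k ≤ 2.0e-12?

18

After k steps, d_k ≈ 1.12×10⁻¹·0.241^k.
Need 0.241^k ≤ 2.0e-12/1.12×10⁻¹ = 1.78571e-11.
k ≥ ln(1.78571e-11)/ln(0.241) = -24.7486/-1.42296 = 17.392.
Smallest integer k = 18.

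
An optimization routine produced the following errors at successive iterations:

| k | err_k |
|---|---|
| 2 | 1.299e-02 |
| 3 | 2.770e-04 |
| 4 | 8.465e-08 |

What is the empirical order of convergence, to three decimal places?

p ≈ ln(err_4/err_3) / ln(err_3/err_2)
  = ln(8.465e-08/2.770e-04) / ln(2.770e-04/1.299e-02)
  = ln(0.000305596) / ln(0.0213241)
  = -8.093247 / -3.847917 ≈ 2.103280

2.103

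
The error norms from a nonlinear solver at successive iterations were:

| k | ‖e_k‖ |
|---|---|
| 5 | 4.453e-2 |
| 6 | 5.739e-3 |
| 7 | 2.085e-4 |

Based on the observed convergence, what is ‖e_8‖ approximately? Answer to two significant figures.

First estimate the order: p ≈ ln(‖e_7‖/‖e_6‖) / ln(‖e_6‖/‖e_5‖) = ln(2.085e-4/5.739e-3)/ln(5.739e-3/4.453e-2) = ln(0.0363304)/ln(0.128879) ≈ 1.6180.
Then ‖e_8‖ ≈ ‖e_7‖·(‖e_7‖/‖e_6‖)^p = 2.085e-4·(0.0363304)^1.6180 = 2.085e-4·0.00468292 ≈ 9.764e-07.

9.8e-7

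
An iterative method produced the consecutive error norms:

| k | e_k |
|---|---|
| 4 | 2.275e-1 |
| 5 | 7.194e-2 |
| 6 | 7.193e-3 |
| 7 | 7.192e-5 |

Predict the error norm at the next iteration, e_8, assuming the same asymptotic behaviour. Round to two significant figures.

7.2e-9

First estimate the order: p ≈ ln(e_7/e_6) / ln(e_6/e_5) = ln(7.192e-5/7.193e-3)/ln(7.193e-3/7.194e-2) = ln(0.00999861)/ln(0.0999861) ≈ 1.9999.
Then e_8 ≈ e_7·(e_7/e_6)^p = 7.192e-5·(0.00999861)^1.9999 = 7.192e-5·0.000100018 ≈ 7.193e-09.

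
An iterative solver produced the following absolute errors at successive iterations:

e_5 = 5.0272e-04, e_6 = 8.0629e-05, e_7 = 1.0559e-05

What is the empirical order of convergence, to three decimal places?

p ≈ ln(e_7/e_6) / ln(e_6/e_5)
  = ln(1.0559e-05/8.0629e-05) / ln(8.0629e-05/5.0272e-04)
  = ln(0.130958) / ln(0.160386)
  = -2.032879 / -1.830172 ≈ 1.110758

1.111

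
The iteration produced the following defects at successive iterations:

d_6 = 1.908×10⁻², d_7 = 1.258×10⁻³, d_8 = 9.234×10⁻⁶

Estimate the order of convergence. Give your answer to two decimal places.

p ≈ ln(d_8/d_7) / ln(d_7/d_6)
  = ln(9.234×10⁻⁶/1.258×10⁻³) / ln(1.258×10⁻³/1.908×10⁻²)
  = ln(0.00734022) / ln(0.0659329)
  = -4.91439 / -2.71912 ≈ 1.80735

1.81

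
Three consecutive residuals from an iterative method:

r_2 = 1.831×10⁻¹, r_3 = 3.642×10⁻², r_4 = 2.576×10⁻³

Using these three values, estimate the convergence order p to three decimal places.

1.640

p ≈ ln(r_4/r_3) / ln(r_3/r_2)
  = ln(2.576×10⁻³/3.642×10⁻²) / ln(3.642×10⁻²/1.831×10⁻¹)
  = ln(0.0707304) / ln(0.198908)
  = -2.648880 / -1.614913 ≈ 1.640262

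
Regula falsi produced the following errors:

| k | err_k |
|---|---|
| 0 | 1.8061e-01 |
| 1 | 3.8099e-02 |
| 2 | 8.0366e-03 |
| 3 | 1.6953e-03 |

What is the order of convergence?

Consecutive ratios: err_3/err_2 = 1.6953e-03/8.0366e-03 = 0.210947, err_2/err_1 = 8.0366e-03/3.8099e-02 = 0.21094.
p ≈ ln(0.210947)/ln(0.21094) = -1.5561/-1.5562 ≈ 1.00.
So the convergence is linear (order 1).

1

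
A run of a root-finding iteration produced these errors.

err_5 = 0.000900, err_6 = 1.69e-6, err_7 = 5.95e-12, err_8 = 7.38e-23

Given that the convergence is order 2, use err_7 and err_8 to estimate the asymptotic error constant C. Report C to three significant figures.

C ≈ err_8 / err_7^2
  = 7.38e-23 / (5.95e-12)^2
  = 7.38e-23 / 3.54025e-23 ≈ 2.0846

2.08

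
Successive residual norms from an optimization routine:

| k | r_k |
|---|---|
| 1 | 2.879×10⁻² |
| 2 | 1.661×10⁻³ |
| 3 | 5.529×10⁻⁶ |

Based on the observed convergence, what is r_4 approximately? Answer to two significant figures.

First estimate the order: p ≈ ln(r_3/r_2) / ln(r_2/r_1) = ln(5.529×10⁻⁶/1.661×10⁻³)/ln(1.661×10⁻³/2.879×10⁻²) = ln(0.00332872)/ln(0.0576936) ≈ 2.0000.
Then r_4 ≈ r_3·(r_3/r_2)^p = 5.529×10⁻⁶·(0.00332872)^2.0000 = 5.529×10⁻⁶·1.10804e-05 ≈ 6.126e-11.

6.1e-11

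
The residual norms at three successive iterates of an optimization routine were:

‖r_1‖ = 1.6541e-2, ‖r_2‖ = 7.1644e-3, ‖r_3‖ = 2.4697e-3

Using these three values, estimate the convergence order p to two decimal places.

1.27

p ≈ ln(‖r_3‖/‖r_2‖) / ln(‖r_2‖/‖r_1‖)
  = ln(2.4697e-3/7.1644e-3) / ln(7.1644e-3/1.6541e-2)
  = ln(0.344718) / ln(0.43313)
  = -1.06503 / -0.83672 ≈ 1.27286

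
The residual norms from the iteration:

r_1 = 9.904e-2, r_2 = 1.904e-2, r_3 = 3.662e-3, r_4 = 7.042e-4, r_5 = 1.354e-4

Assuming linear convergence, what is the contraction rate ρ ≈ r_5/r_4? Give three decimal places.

0.192

ρ ≈ r_5/r_4 = 1.354e-4/7.042e-4 = 0.19227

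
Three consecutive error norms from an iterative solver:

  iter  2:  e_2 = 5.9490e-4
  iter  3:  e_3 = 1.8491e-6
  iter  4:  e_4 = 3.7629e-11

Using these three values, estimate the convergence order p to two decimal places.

1.87

p ≈ ln(e_4/e_3) / ln(e_3/e_2)
  = ln(3.7629e-11/1.8491e-6) / ln(1.8491e-6/5.9490e-4)
  = ln(2.03499e-05) / ln(0.00310825)
  = -10.80243 / -5.77370 ≈ 1.87097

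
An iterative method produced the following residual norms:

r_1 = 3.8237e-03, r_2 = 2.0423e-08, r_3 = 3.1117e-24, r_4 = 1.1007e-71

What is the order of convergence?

3

Consecutive ratios: r_4/r_3 = 1.1007e-71/3.1117e-24 = 3.53729e-48, r_3/r_2 = 3.1117e-24/2.0423e-08 = 1.52363e-16.
p ≈ ln(3.53729e-48)/ln(1.52363e-16) = -109.2607/-36.4203 ≈ 3.00.
So the convergence is cubic (order 3).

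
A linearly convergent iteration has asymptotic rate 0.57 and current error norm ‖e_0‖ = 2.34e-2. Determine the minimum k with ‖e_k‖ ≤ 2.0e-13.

After k steps, ‖e_k‖ ≈ 2.34e-2·0.57^k.
Need 0.57^k ≤ 2.0e-13/2.34e-2 = 8.54701e-12.
k ≥ ln(8.54701e-12)/ln(0.57) = -25.4854/-0.56212 = 45.338.
Smallest integer k = 46.

46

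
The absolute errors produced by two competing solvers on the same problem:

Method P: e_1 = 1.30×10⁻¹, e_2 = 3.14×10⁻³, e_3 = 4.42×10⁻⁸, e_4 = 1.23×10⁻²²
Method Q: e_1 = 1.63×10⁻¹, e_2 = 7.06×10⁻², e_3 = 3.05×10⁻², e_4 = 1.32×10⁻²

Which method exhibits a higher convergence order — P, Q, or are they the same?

P

Method P: p ≈ ln(1.23×10⁻²²/4.42×10⁻⁸)/ln(4.42×10⁻⁸/3.14×10⁻³) ≈ 3.00.
Method Q: p ≈ ln(1.32×10⁻²/3.05×10⁻²)/ln(3.05×10⁻²/7.06×10⁻²) ≈ 1.00.
Method P has the higher order (≈3.0 vs ≈1.0).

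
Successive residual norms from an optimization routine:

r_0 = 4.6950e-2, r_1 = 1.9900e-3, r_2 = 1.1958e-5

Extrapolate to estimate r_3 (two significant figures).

3.0e-9

First estimate the order: p ≈ ln(r_2/r_1) / ln(r_1/r_0) = ln(1.1958e-5/1.9900e-3)/ln(1.9900e-3/4.6950e-2) = ln(0.00600905)/ln(0.0423855) ≈ 1.6180.
Then r_3 ≈ r_2·(r_2/r_1)^p = 1.1958e-5·(0.00600905)^1.6180 = 1.1958e-5·0.000254746 ≈ 3.046e-09.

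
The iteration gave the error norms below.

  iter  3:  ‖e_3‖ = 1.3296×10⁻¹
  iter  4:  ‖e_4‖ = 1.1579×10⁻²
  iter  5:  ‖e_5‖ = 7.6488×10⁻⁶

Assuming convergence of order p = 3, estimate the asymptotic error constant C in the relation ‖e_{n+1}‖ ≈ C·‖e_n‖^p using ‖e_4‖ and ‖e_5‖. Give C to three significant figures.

C ≈ ‖e_5‖ / ‖e_4‖^3
  = 7.6488×10⁻⁶ / (1.1579×10⁻²)^3
  = 7.6488×10⁻⁶ / 1.55243e-06 ≈ 4.927

4.93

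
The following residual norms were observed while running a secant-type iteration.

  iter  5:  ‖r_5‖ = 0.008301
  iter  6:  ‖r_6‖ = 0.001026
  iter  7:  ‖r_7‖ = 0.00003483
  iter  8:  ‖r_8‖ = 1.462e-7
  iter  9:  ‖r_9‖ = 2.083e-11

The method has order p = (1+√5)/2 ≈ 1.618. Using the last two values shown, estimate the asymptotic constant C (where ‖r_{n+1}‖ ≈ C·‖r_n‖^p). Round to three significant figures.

C ≈ ‖r_9‖ / ‖r_8‖^1.618
  = 2.083e-11 / (1.462e-7)^1.618
  = 2.083e-11 / 8.7274e-12 ≈ 2.3867

2.39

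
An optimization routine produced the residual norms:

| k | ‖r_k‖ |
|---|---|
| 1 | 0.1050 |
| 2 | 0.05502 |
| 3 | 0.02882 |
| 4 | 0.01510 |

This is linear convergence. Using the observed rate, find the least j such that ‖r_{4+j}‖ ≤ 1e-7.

Rate ρ ≈ ‖r_4‖/‖r_3‖ = 0.01510/0.02882 = 0.5239.
After j more steps, ‖r_{4+j}‖ ≈ 0.01510·ρ^j; need ρ^j ≤ 1e-7/0.01510 = 6.62252e-06.
j ≥ ln(6.62252e-06)/ln(0.5239) = -11.9250/-0.64645 = 18.447.
So 19 more iterations are needed.

19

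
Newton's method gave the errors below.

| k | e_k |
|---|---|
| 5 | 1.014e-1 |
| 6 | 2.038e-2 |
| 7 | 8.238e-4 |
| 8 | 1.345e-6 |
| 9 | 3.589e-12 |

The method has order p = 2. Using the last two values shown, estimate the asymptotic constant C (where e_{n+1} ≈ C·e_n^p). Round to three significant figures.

1.98

C ≈ e_9 / e_8^2
  = 3.589e-12 / (1.345e-6)^2
  = 3.589e-12 / 1.80903e-12 ≈ 1.9839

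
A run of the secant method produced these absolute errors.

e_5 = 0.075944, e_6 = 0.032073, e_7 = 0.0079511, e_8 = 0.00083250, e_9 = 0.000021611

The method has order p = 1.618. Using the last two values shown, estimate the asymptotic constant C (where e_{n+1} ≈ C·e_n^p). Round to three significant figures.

2.08

C ≈ e_9 / e_8^1.618
  = 0.000021611 / (0.00083250)^1.618
  = 0.000021611 / 1.04036e-05 ≈ 2.0773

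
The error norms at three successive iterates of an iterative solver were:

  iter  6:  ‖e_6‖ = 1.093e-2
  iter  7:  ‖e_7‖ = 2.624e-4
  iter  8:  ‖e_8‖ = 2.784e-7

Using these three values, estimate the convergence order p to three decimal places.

1.836

p ≈ ln(‖e_8‖/‖e_7‖) / ln(‖e_7‖/‖e_6‖)
  = ln(2.784e-7/2.624e-4) / ln(2.624e-4/1.093e-2)
  = ln(0.00106098) / ln(0.0240073)
  = -6.848562 / -3.729397 ≈ 1.836372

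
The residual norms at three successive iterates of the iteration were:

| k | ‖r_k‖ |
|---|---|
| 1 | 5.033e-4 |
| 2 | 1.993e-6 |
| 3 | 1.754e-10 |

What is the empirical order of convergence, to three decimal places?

p ≈ ln(‖r_3‖/‖r_2‖) / ln(‖r_2‖/‖r_1‖)
  = ln(1.754e-10/1.993e-6) / ln(1.993e-6/5.033e-4)
  = ln(8.8008e-05) / ln(0.00395986)
  = -9.338083 / -5.531547 ≈ 1.688150

1.688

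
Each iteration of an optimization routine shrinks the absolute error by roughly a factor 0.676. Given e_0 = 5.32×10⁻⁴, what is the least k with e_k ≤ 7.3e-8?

After k steps, e_k ≈ 5.32×10⁻⁴·0.676^k.
Need 0.676^k ≤ 7.3e-8/5.32×10⁻⁴ = 0.000137218.
k ≥ ln(0.000137218)/ln(0.676) = -8.8939/-0.39156 = 22.714.
Smallest integer k = 23.

23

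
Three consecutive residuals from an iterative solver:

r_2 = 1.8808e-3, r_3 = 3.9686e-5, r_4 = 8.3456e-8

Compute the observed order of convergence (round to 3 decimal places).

p ≈ ln(r_4/r_3) / ln(r_3/r_2)
  = ln(8.3456e-8/3.9686e-5) / ln(3.9686e-5/1.8808e-3)
  = ln(0.00210291) / ln(0.0211006)
  = -6.164433 / -3.858454 ≈ 1.597643

1.598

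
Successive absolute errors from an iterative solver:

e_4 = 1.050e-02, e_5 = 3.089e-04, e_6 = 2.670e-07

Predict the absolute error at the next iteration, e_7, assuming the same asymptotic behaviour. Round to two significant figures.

2.0e-13

First estimate the order: p ≈ ln(e_6/e_5) / ln(e_5/e_4) = ln(2.670e-07/3.089e-04)/ln(3.089e-04/1.050e-02) = ln(0.000864357)/ln(0.029419) ≈ 2.0004.
Then e_7 ≈ e_6·(e_6/e_5)^p = 2.670e-07·(0.000864357)^2.0004 = 2.670e-07·7.45008e-07 ≈ 1.989e-13.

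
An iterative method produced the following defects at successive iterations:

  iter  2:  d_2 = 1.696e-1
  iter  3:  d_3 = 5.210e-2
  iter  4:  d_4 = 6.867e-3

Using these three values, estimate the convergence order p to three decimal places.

p ≈ ln(d_4/d_3) / ln(d_3/d_2)
  = ln(6.867e-3/5.210e-2) / ln(5.210e-2/1.696e-1)
  = ln(0.131804) / ln(0.307193)
  = -2.026439 / -1.180279 ≈ 1.716915

1.717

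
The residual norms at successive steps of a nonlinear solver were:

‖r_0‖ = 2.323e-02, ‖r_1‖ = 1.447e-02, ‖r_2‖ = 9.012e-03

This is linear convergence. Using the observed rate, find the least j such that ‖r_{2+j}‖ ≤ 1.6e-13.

53

Rate ρ ≈ ‖r_2‖/‖r_1‖ = 9.012e-03/1.447e-02 = 0.6228.
After j more steps, ‖r_{2+j}‖ ≈ 9.012e-03·ρ^j; need ρ^j ≤ 1.6e-13/9.012e-03 = 1.77541e-11.
j ≥ ln(1.77541e-11)/ln(0.6228) = -24.7544/-0.47353 = 52.276.
So 53 more iterations are needed.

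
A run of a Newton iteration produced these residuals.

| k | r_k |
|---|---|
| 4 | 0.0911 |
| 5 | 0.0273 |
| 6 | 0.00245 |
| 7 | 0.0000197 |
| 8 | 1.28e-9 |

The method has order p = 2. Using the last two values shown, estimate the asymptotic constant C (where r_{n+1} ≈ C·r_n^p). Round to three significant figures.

3.30

C ≈ r_8 / r_7^2
  = 1.28e-9 / (0.0000197)^2
  = 1.28e-9 / 3.8809e-10 ≈ 3.2982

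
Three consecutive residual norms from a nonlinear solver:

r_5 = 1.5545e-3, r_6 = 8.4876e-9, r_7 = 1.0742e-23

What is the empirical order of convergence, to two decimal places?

2.83

p ≈ ln(r_7/r_6) / ln(r_6/r_5)
  = ln(1.0742e-23/8.4876e-9) / ln(8.4876e-9/1.5545e-3)
  = ln(1.26561e-15) / ln(5.46002e-06)
  = -34.30322 / -12.11806 ≈ 2.83075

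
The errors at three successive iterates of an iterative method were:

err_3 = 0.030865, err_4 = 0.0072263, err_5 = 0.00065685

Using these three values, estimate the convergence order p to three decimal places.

p ≈ ln(err_5/err_4) / ln(err_4/err_3)
  = ln(0.00065685/0.0072263) / ln(0.0072263/0.030865)
  = ln(0.0908971) / ln(0.234126)
  = -2.398027 / -1.451896 ≈ 1.651652

1.652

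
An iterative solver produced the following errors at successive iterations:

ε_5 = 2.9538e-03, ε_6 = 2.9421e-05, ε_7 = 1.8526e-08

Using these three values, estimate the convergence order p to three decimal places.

1.599

p ≈ ln(ε_7/ε_6) / ln(ε_6/ε_5)
  = ln(1.8526e-08/2.9421e-05) / ln(2.9421e-05/2.9538e-03)
  = ln(0.000629686) / ln(0.00996039)
  = -7.370289 / -4.609139 ≈ 1.599060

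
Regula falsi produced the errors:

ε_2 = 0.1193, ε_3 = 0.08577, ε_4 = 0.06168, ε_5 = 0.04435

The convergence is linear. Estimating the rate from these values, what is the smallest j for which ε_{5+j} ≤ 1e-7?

Rate ρ ≈ ε_5/ε_4 = 0.04435/0.06168 = 0.7190.
After j more steps, ε_{5+j} ≈ 0.04435·ρ^j; need ρ^j ≤ 1e-7/0.04435 = 2.25479e-06.
j ≥ ln(2.25479e-06)/ln(0.7190) = -13.0025/-0.32989 = 39.415.
So 40 more iterations are needed.

40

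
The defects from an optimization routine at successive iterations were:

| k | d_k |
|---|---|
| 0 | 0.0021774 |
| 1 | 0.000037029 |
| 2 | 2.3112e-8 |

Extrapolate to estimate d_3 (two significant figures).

First estimate the order: p ≈ ln(d_2/d_1) / ln(d_1/d_0) = ln(2.3112e-8/0.000037029)/ln(0.000037029/0.0021774) = ln(0.000624159)/ln(0.0170061) ≈ 1.8112.
Then d_3 ≈ d_2·(d_2/d_1)^p = 2.3112e-8·(0.000624159)^1.8112 = 2.3112e-8·1.56906e-06 ≈ 3.626e-14.

3.6e-14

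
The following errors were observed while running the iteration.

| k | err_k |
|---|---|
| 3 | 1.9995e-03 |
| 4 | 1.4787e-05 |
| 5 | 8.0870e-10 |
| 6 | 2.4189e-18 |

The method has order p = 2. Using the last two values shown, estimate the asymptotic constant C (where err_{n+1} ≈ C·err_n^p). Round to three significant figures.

C ≈ err_6 / err_5^2
  = 2.4189e-18 / (8.0870e-10)^2
  = 2.4189e-18 / 6.53996e-19 ≈ 3.6986

3.70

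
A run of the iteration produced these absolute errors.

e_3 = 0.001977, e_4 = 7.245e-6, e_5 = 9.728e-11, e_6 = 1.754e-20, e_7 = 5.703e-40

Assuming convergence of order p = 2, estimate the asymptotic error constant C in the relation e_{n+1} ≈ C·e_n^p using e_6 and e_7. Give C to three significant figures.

C ≈ e_7 / e_6^2
  = 5.703e-40 / (1.754e-20)^2
  = 5.703e-40 / 3.07652e-40 ≈ 1.8537

1.85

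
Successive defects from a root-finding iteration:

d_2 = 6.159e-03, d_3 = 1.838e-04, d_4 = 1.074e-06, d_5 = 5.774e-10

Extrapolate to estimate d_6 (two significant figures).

First estimate the order: p ≈ ln(d_5/d_4) / ln(d_4/d_3) = ln(5.774e-10/1.074e-06)/ln(1.074e-06/1.838e-04) = ln(0.000537616)/ln(0.00584331) ≈ 1.4640.
Then d_6 ≈ d_5·(d_5/d_4)^p = 5.774e-10·(0.000537616)^1.4640 = 5.774e-10·1.6346e-05 ≈ 9.438e-15.

9.4e-15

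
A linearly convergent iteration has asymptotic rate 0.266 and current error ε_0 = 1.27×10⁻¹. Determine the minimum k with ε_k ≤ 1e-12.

20

After k steps, ε_k ≈ 1.27×10⁻¹·0.266^k.
Need 0.266^k ≤ 1e-12/1.27×10⁻¹ = 7.87402e-12.
k ≥ ln(7.87402e-12)/ln(0.266) = -25.5675/-1.32426 = 19.307.
Smallest integer k = 20.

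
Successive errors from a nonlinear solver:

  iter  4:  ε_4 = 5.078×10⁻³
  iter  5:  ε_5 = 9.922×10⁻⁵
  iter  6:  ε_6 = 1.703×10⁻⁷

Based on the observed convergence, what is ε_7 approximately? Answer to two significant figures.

5.7e-12

First estimate the order: p ≈ ln(ε_6/ε_5) / ln(ε_5/ε_4) = ln(1.703×10⁻⁷/9.922×10⁻⁵)/ln(9.922×10⁻⁵/5.078×10⁻³) = ln(0.00171639)/ln(0.0195392) ≈ 1.6180.
Then ε_7 ≈ ε_6·(ε_6/ε_5)^p = 1.703×10⁻⁷·(0.00171639)^1.6180 = 1.703×10⁻⁷·3.35435e-05 ≈ 5.712e-12.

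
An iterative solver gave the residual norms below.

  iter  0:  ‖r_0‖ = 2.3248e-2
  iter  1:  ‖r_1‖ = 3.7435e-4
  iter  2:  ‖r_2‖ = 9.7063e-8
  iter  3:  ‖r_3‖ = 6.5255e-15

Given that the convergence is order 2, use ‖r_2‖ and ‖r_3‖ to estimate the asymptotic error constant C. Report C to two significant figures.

0.69

C ≈ ‖r_3‖ / ‖r_2‖^2
  = 6.5255e-15 / (9.7063e-8)^2
  = 6.5255e-15 / 9.42123e-15 ≈ 0.69264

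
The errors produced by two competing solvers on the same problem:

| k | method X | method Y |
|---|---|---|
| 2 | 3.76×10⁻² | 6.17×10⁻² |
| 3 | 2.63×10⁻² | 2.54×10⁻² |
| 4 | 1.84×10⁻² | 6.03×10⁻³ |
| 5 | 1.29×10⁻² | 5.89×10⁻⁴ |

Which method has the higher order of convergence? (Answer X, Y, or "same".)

Method X: p ≈ ln(1.29×10⁻²/1.84×10⁻²)/ln(1.84×10⁻²/2.63×10⁻²) ≈ 0.99.
Method Y: p ≈ ln(5.89×10⁻⁴/6.03×10⁻³)/ln(6.03×10⁻³/2.54×10⁻²) ≈ 1.62.
Method Y has the higher order (≈1.6 vs ≈1.0).

Y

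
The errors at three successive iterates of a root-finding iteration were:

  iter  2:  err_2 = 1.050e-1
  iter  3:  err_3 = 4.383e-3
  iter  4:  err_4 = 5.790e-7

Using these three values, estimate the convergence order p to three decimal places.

2.812

p ≈ ln(err_4/err_3) / ln(err_3/err_2)
  = ln(5.790e-7/4.383e-3) / ln(4.383e-3/1.050e-1)
  = ln(0.000132101) / ln(0.0417429)
  = -8.931944 / -3.176226 ≈ 2.812125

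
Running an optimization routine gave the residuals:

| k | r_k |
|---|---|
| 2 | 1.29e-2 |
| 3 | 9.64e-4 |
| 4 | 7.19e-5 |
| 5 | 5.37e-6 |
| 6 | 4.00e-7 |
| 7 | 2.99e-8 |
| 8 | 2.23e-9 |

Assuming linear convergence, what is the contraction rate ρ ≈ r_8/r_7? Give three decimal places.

ρ ≈ r_8/r_7 = 2.23e-9/2.99e-8 = 0.07458

0.075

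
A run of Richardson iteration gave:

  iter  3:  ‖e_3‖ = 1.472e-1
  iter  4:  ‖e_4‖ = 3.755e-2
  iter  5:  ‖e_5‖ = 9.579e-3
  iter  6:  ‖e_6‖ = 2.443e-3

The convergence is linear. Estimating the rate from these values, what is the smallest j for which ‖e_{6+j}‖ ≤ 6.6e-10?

Rate ρ ≈ ‖e_6‖/‖e_5‖ = 2.443e-3/9.579e-3 = 0.2550.
After j more steps, ‖e_{6+j}‖ ≈ 2.443e-3·ρ^j; need ρ^j ≤ 6.6e-10/2.443e-3 = 2.7016e-07.
j ≥ ln(2.7016e-07)/ln(0.2550) = -15.1243/-1.36649 = 11.068.
So 12 more iterations are needed.

12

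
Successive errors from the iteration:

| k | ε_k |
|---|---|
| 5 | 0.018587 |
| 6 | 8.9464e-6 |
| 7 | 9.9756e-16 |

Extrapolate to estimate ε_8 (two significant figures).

First estimate the order: p ≈ ln(ε_7/ε_6) / ln(ε_6/ε_5) = ln(9.9756e-16/8.9464e-6)/ln(8.9464e-6/0.018587) = ln(1.11504e-10)/ln(0.000481326) ≈ 3.0000.
Then ε_8 ≈ ε_7·(ε_7/ε_6)^p = 9.9756e-16·(1.11504e-10)^3.0000 = 9.9756e-16·1.38635e-30 ≈ 1.383e-45.

1.4e-45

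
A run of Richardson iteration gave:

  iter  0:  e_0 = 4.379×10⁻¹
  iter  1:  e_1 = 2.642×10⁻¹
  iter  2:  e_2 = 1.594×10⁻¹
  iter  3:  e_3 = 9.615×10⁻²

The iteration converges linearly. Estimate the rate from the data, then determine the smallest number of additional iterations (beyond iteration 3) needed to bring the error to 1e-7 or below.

Rate ρ ≈ e_3/e_2 = 9.615×10⁻²/1.594×10⁻¹ = 0.6032.
After j more steps, e_{3+j} ≈ 9.615×10⁻²·ρ^j; need ρ^j ≤ 1e-7/9.615×10⁻² = 1.04004e-06.
j ≥ ln(1.04004e-06)/ln(0.6032) = -13.7763/-0.50551 = 27.252.
So 28 more iterations are needed.

28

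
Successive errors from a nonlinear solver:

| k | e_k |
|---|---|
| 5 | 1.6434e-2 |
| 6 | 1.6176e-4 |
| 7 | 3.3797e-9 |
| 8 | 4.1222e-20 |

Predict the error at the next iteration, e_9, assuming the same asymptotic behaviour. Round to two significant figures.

First estimate the order: p ≈ ln(e_8/e_7) / ln(e_7/e_6) = ln(4.1222e-20/3.3797e-9)/ln(3.3797e-9/1.6176e-4) = ln(1.21969e-11)/ln(2.08933e-05) ≈ 2.3320.
Then e_9 ≈ e_8·(e_8/e_7)^p = 4.1222e-20·(1.21969e-11)^2.3320 = 4.1222e-20·3.54106e-26 ≈ 1.46e-45.

1.5e-45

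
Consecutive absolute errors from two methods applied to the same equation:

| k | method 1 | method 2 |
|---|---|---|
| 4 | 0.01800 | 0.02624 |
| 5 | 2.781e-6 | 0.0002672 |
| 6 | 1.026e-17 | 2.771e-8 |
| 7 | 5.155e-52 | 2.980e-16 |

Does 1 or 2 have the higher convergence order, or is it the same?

1

Method 1: p ≈ ln(5.155e-52/1.026e-17)/ln(1.026e-17/2.781e-6) ≈ 3.00.
Method 2: p ≈ ln(2.980e-16/2.771e-8)/ln(2.771e-8/0.0002672) ≈ 2.00.
Method 1 has the higher order (≈3.0 vs ≈2.0).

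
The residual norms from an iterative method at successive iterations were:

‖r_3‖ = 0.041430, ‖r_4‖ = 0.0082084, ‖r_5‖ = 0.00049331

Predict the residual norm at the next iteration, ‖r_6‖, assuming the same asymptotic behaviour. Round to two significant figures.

3.7e-6

First estimate the order: p ≈ ln(‖r_5‖/‖r_4‖) / ln(‖r_4‖/‖r_3‖) = ln(0.00049331/0.0082084)/ln(0.0082084/0.041430) = ln(0.0600982)/ln(0.198127) ≈ 1.7369.
Then ‖r_6‖ ≈ ‖r_5‖·(‖r_5‖/‖r_4‖)^p = 0.00049331·(0.0600982)^1.7369 = 0.00049331·0.00756841 ≈ 3.734e-06.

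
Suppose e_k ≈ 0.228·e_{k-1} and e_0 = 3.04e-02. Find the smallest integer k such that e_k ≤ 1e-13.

18

After k steps, e_k ≈ 3.04e-02·0.228^k.
Need 0.228^k ≤ 1e-13/3.04e-02 = 3.28947e-12.
k ≥ ln(3.28947e-12)/ln(0.228) = -26.4403/-1.47841 = 17.884.
Smallest integer k = 18.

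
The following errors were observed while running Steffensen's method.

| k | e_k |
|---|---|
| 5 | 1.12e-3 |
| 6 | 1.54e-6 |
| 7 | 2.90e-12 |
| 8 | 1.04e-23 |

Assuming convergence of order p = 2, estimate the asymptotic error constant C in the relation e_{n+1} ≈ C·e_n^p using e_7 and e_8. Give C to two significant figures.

1.2

C ≈ e_8 / e_7^2
  = 1.04e-23 / (2.90e-12)^2
  = 1.04e-23 / 8.41e-24 ≈ 1.2366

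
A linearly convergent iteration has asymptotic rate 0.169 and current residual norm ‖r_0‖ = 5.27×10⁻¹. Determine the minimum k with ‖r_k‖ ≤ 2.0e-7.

After k steps, ‖r_k‖ ≈ 5.27×10⁻¹·0.169^k.
Need 0.169^k ≤ 2.0e-7/5.27×10⁻¹ = 3.79507e-07.
k ≥ ln(3.79507e-07)/ln(0.169) = -14.7844/-1.77786 = 8.316.
Smallest integer k = 9.

9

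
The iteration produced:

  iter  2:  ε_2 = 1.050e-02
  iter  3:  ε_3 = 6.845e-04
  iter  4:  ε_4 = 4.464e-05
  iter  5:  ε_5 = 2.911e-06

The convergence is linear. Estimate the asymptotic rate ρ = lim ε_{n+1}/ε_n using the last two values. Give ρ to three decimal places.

ρ ≈ ε_5/ε_4 = 2.911e-06/4.464e-05 = 0.06521

0.065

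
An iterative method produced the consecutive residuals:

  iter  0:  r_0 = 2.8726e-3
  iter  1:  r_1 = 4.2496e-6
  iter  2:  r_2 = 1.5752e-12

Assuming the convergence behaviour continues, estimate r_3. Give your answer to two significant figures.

3.8e-27

First estimate the order: p ≈ ln(r_2/r_1) / ln(r_1/r_0) = ln(1.5752e-12/4.2496e-6)/ln(4.2496e-6/2.8726e-3) = ln(3.7067e-07)/ln(0.00147936) ≈ 2.2725.
Then r_3 ≈ r_2·(r_2/r_1)^p = 1.5752e-12·(3.7067e-07)^2.2725 = 1.5752e-12·2.42954e-15 ≈ 3.827e-27.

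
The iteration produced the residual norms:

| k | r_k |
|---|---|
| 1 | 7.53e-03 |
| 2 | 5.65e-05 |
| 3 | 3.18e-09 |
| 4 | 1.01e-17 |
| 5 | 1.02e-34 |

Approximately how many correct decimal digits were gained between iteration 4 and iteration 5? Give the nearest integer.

Digits gained ≈ log₁₀(r_4/r_5) = log₁₀(1.01e-17/1.02e-34) = log₁₀(9.90196e+16) ≈ 16.996.

17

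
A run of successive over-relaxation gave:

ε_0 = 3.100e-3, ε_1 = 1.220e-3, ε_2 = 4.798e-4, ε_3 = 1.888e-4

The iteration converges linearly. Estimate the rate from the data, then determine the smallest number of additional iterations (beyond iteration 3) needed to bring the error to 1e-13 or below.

23

Rate ρ ≈ ε_3/ε_2 = 1.888e-4/4.798e-4 = 0.3935.
After j more steps, ε_{3+j} ≈ 1.888e-4·ρ^j; need ρ^j ≤ 1e-13/1.888e-4 = 5.29661e-10.
j ≥ ln(5.29661e-10)/ln(0.3935) = -21.3588/-0.93267 = 22.901.
So 23 more iterations are needed.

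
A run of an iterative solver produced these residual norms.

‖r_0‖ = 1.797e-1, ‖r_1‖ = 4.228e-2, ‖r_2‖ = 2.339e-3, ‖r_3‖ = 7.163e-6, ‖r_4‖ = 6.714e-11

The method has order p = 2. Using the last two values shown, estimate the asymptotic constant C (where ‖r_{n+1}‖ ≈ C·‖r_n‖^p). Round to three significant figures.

1.31

C ≈ ‖r_4‖ / ‖r_3‖^2
  = 6.714e-11 / (7.163e-6)^2
  = 6.714e-11 / 5.13086e-11 ≈ 1.3086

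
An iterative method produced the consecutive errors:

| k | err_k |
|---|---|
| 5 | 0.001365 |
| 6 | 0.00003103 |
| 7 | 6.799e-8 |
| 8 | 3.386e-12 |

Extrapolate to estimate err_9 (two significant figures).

3.7e-19

First estimate the order: p ≈ ln(err_8/err_7) / ln(err_7/err_6) = ln(3.386e-12/6.799e-8)/ln(6.799e-8/0.00003103) = ln(4.98014e-05)/ln(0.00219111) ≈ 1.6180.
Then err_9 ≈ err_8·(err_8/err_7)^p = 3.386e-12·(4.98014e-05)^1.6180 = 3.386e-12·1.09178e-07 ≈ 3.697e-19.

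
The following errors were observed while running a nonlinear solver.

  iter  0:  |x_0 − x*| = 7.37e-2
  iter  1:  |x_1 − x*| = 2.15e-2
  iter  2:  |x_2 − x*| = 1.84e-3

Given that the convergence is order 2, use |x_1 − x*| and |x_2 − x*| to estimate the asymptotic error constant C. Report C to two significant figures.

C ≈ |x_2 − x*| / |x_1 − x*|^2
  = 1.84e-3 / (2.15e-2)^2
  = 1.84e-3 / 0.00046225 ≈ 3.9805

4.0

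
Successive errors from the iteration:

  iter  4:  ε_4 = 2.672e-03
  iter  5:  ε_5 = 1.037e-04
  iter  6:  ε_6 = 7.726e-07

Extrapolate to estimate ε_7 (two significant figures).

4.8e-10

First estimate the order: p ≈ ln(ε_6/ε_5) / ln(ε_5/ε_4) = ln(7.726e-07/1.037e-04)/ln(1.037e-04/2.672e-03) = ln(0.00745034)/ln(0.0388099) ≈ 1.5080.
Then ε_7 ≈ ε_6·(ε_6/ε_5)^p = 7.726e-07·(0.00745034)^1.5080 = 7.726e-07·0.00061836 ≈ 4.777e-10.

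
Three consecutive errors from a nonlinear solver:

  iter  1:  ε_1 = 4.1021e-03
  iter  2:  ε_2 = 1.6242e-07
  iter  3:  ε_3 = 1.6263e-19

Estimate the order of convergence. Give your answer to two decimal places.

2.73

p ≈ ln(ε_3/ε_2) / ln(ε_2/ε_1)
  = ln(1.6263e-19/1.6242e-07) / ln(1.6242e-07/4.1021e-03)
  = ln(1.00129e-12) / ln(3.95944e-05)
  = -27.62973 / -10.13682 ≈ 2.72568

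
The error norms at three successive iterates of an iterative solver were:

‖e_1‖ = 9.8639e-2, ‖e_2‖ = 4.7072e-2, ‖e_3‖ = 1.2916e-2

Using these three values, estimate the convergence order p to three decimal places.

1.748

p ≈ ln(‖e_3‖/‖e_2‖) / ln(‖e_2‖/‖e_1‖)
  = ln(1.2916e-2/4.7072e-2) / ln(4.7072e-2/9.8639e-2)
  = ln(0.274388) / ln(0.477215)
  = -1.293212 / -0.739788 ≈ 1.748085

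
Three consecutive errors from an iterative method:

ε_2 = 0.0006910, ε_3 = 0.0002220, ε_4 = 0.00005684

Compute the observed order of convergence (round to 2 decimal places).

1.20

p ≈ ln(ε_4/ε_3) / ln(ε_3/ε_2)
  = ln(0.00005684/0.0002220) / ln(0.0002220/0.0006910)
  = ln(0.256036) / ln(0.321274)
  = -1.36244 / -1.13546 ≈ 1.19990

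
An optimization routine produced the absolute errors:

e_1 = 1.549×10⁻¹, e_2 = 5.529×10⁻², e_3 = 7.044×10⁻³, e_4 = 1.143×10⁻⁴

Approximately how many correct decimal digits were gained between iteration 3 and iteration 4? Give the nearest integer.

2

Digits gained ≈ log₁₀(e_3/e_4) = log₁₀(7.044×10⁻³/1.143×10⁻⁴) = log₁₀(61.6273) ≈ 1.790.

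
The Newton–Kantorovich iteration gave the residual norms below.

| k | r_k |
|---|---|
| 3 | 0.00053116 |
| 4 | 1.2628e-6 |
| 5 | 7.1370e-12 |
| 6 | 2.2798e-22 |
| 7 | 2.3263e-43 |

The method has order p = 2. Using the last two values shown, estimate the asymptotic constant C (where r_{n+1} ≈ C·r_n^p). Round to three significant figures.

C ≈ r_7 / r_6^2
  = 2.3263e-43 / (2.2798e-22)^2
  = 2.3263e-43 / 5.19749e-44 ≈ 4.4758

4.48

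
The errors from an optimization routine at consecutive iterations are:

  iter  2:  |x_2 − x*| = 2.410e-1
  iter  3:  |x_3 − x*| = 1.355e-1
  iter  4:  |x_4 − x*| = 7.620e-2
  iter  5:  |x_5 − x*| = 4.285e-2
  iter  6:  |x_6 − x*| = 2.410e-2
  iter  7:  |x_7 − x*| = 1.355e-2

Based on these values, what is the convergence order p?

Consecutive ratios: |x_7 − x*|/|x_6 − x*| = 1.355e-2/2.410e-2 = 0.562241, |x_6 − x*|/|x_5 − x*| = 2.410e-2/4.285e-2 = 0.562427.
p ≈ ln(0.562241)/ln(0.562427) = -0.5758/-0.5755 ≈ 1.00.
So the convergence is linear (order 1).

1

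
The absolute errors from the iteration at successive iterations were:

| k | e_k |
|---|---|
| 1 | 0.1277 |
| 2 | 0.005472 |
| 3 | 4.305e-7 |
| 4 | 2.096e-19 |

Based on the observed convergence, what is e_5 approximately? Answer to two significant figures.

2.4e-56

First estimate the order: p ≈ ln(e_4/e_3) / ln(e_3/e_2) = ln(2.096e-19/4.305e-7)/ln(4.305e-7/0.005472) = ln(4.86876e-13)/ln(7.86732e-05) ≈ 3.0000.
Then e_5 ≈ e_4·(e_4/e_3)^p = 2.096e-19·(4.86876e-13)^3.0000 = 2.096e-19·1.15413e-37 ≈ 2.419e-56.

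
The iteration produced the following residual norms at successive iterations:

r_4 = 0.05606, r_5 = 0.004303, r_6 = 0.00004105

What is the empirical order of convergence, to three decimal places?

1.812

p ≈ ln(r_6/r_5) / ln(r_5/r_4)
  = ln(0.00004105/0.004303) / ln(0.004303/0.05606)
  = ln(0.00953986) / ln(0.076757)
  = -4.652276 / -2.567111 ≈ 1.812261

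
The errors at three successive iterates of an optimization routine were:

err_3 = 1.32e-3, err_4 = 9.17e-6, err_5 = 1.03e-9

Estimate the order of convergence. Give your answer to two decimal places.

p ≈ ln(err_5/err_4) / ln(err_4/err_3)
  = ln(1.03e-9/9.17e-6) / ln(9.17e-6/1.32e-3)
  = ln(0.000112323) / ln(0.00694697)
  = -9.09413 / -4.96945 ≈ 1.83001

1.83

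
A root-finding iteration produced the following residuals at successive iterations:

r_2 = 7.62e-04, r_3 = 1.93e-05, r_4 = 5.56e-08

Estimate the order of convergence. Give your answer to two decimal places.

p ≈ ln(r_4/r_3) / ln(r_3/r_2)
  = ln(5.56e-08/1.93e-05) / ln(1.93e-05/7.62e-04)
  = ln(0.00288083) / ln(0.0253281)
  = -5.84968 / -3.67584 ≈ 1.59139

1.59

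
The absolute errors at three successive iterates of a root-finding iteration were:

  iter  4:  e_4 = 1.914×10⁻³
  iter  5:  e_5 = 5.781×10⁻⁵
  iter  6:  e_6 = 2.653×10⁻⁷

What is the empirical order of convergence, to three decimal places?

p ≈ ln(e_6/e_5) / ln(e_5/e_4)
  = ln(2.653×10⁻⁷/5.781×10⁻⁵) / ln(5.781×10⁻⁵/1.914×10⁻³)
  = ln(0.00458917) / ln(0.0302038)
  = -5.384056 / -3.499788 ≈ 1.538395

1.538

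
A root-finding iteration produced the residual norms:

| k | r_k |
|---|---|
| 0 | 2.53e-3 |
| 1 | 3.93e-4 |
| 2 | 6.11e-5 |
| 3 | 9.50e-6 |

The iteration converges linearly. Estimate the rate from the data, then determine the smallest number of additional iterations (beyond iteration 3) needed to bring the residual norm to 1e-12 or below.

9

Rate ρ ≈ r_3/r_2 = 9.50e-6/6.11e-5 = 0.1555.
After j more steps, r_{3+j} ≈ 9.50e-6·ρ^j; need ρ^j ≤ 1e-12/9.50e-6 = 1.05263e-07.
j ≥ ln(1.05263e-07)/ln(0.1555) = -16.0668/-1.86111 = 8.633.
So 9 more iterations are needed.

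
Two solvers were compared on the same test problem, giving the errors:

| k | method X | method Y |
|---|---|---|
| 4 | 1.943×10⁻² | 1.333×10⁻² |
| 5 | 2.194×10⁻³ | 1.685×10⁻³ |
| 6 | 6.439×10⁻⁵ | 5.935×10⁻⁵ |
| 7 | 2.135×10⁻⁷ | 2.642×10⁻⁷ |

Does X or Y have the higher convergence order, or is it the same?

same

Method X: p ≈ ln(2.135×10⁻⁷/6.439×10⁻⁵)/ln(6.439×10⁻⁵/2.194×10⁻³) ≈ 1.62.
Method Y: p ≈ ln(2.642×10⁻⁷/5.935×10⁻⁵)/ln(5.935×10⁻⁵/1.685×10⁻³) ≈ 1.62.
Both orders ≈ 1.6 — effectively the same.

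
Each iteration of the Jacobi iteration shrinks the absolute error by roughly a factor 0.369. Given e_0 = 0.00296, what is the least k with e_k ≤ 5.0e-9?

14

After k steps, e_k ≈ 0.00296·0.369^k.
Need 0.369^k ≤ 5.0e-9/0.00296 = 1.68919e-06.
k ≥ ln(1.68919e-06)/ln(0.369) = -13.2913/-0.99696 = 13.332.
Smallest integer k = 14.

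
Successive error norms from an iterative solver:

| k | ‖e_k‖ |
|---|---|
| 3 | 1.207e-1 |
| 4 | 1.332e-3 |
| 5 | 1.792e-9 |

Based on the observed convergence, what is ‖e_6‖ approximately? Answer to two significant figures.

4.4e-27

First estimate the order: p ≈ ln(‖e_5‖/‖e_4‖) / ln(‖e_4‖/‖e_3‖) = ln(1.792e-9/1.332e-3)/ln(1.332e-3/1.207e-1) = ln(1.34535e-06)/ln(0.0110356) ≈ 2.9998.
Then ‖e_6‖ ≈ ‖e_5‖·(‖e_5‖/‖e_4‖)^p = 1.792e-9·(1.34535e-06)^2.9998 = 1.792e-9·2.44163e-18 ≈ 4.375e-27.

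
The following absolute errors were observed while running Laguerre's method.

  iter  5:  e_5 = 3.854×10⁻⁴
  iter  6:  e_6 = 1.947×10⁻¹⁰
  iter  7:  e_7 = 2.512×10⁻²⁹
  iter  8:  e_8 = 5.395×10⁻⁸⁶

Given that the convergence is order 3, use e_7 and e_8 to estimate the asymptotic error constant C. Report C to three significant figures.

3.40

C ≈ e_8 / e_7^3
  = 5.395×10⁻⁸⁶ / (2.512×10⁻²⁹)^3
  = 5.395×10⁻⁸⁶ / 1.58511e-86 ≈ 3.4036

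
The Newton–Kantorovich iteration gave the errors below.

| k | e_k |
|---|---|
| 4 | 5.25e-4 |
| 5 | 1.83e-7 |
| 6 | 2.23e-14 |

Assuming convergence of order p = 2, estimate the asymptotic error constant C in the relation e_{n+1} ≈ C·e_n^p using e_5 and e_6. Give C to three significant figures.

C ≈ e_6 / e_5^2
  = 2.23e-14 / (1.83e-7)^2
  = 2.23e-14 / 3.3489e-14 ≈ 0.66589

0.666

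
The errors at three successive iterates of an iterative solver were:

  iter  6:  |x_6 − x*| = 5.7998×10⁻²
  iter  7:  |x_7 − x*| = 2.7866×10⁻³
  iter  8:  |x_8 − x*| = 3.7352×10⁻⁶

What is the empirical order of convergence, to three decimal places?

2.179

p ≈ ln(|x_8 − x*|/|x_7 − x*|) / ln(|x_7 − x*|/|x_6 − x*|)
  = ln(3.7352×10⁻⁶/2.7866×10⁻³) / ln(2.7866×10⁻³/5.7998×10⁻²)
  = ln(0.00134041) / ln(0.0480465)
  = -6.614780 / -3.035586 ≈ 2.179078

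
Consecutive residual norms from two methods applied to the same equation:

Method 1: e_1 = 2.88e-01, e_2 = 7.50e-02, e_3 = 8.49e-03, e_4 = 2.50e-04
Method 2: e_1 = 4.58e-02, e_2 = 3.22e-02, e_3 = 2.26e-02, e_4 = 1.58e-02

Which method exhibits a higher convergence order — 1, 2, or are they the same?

1

Method 1: p ≈ ln(2.50e-04/8.49e-03)/ln(8.49e-03/7.50e-02) ≈ 1.62.
Method 2: p ≈ ln(1.58e-02/2.26e-02)/ln(2.26e-02/3.22e-02) ≈ 1.01.
Method 1 has the higher order (≈1.6 vs ≈1.0).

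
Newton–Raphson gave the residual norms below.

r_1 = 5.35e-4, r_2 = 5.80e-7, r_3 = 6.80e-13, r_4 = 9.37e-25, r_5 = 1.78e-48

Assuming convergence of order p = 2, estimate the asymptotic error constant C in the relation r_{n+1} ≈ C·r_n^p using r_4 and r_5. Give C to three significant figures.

C ≈ r_5 / r_4^2
  = 1.78e-48 / (9.37e-25)^2
  = 1.78e-48 / 8.77969e-49 ≈ 2.0274

2.03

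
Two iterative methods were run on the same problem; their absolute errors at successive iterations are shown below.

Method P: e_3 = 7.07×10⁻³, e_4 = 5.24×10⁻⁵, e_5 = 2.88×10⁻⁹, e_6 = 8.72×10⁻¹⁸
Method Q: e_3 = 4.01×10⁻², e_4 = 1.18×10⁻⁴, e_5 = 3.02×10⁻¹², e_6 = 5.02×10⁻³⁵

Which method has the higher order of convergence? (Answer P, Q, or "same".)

Q

Method P: p ≈ ln(8.72×10⁻¹⁸/2.88×10⁻⁹)/ln(2.88×10⁻⁹/5.24×10⁻⁵) ≈ 2.00.
Method Q: p ≈ ln(5.02×10⁻³⁵/3.02×10⁻¹²)/ln(3.02×10⁻¹²/1.18×10⁻⁴) ≈ 3.00.
Method Q has the higher order (≈3.0 vs ≈2.0).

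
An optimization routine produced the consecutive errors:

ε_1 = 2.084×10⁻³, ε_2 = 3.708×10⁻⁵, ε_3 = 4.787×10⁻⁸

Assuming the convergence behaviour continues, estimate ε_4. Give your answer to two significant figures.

First estimate the order: p ≈ ln(ε_3/ε_2) / ln(ε_2/ε_1) = ln(4.787×10⁻⁸/3.708×10⁻⁵)/ln(3.708×10⁻⁵/2.084×10⁻³) = ln(0.00129099)/ln(0.0177927) ≈ 1.6511.
Then ε_4 ≈ ε_3·(ε_3/ε_2)^p = 4.787×10⁻⁸·(0.00129099)^1.6511 = 4.787×10⁻⁸·1.69764e-05 ≈ 8.127e-13.

8.1e-13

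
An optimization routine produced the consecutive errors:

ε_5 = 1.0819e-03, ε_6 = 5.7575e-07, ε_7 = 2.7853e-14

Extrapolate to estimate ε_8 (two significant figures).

First estimate the order: p ≈ ln(ε_7/ε_6) / ln(ε_6/ε_5) = ln(2.7853e-14/5.7575e-07)/ln(5.7575e-07/1.0819e-03) = ln(4.83769e-08)/ln(0.000532166) ≈ 2.2344.
Then ε_8 ≈ ε_7·(ε_7/ε_6)^p = 2.7853e-14·(4.83769e-08)^2.2344 = 2.7853e-14·4.51393e-17 ≈ 1.257e-30.

1.3e-30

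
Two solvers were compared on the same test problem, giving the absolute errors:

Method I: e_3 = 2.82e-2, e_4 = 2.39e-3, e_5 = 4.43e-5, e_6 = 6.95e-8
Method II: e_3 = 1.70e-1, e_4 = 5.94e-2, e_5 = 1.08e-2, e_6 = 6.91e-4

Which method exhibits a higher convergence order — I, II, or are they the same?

Method I: p ≈ ln(6.95e-8/4.43e-5)/ln(4.43e-5/2.39e-3) ≈ 1.62.
Method II: p ≈ ln(6.91e-4/1.08e-2)/ln(1.08e-2/5.94e-2) ≈ 1.61.
Both orders ≈ 1.6 — effectively the same.

same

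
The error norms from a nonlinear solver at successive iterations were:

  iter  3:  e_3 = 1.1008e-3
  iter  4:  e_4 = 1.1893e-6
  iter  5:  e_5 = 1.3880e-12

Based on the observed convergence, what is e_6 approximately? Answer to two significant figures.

First estimate the order: p ≈ ln(e_5/e_4) / ln(e_4/e_3) = ln(1.3880e-12/1.1893e-6)/ln(1.1893e-6/1.1008e-3) = ln(1.16707e-06)/ln(0.0010804) ≈ 2.0000.
Then e_6 ≈ e_5·(e_5/e_4)^p = 1.3880e-12·(1.16707e-06)^2.0000 = 1.3880e-12·1.36205e-12 ≈ 1.891e-24.

1.9e-24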